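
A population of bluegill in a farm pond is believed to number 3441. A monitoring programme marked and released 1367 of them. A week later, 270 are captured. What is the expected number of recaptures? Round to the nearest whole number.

expected recaptures ≈ 107

The marked fraction of the population is 1367/3441, so in a sample of 270 expect C·(M/N) marked.
E[R] = 1367 × 270 / 3441 = 369090 / 3441 ≈ 107.3 → 107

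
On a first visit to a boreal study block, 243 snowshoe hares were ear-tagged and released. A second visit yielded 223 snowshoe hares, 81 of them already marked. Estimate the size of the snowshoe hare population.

N = 669

N = (243 × 223) / 81 = 54189 / 81 = 669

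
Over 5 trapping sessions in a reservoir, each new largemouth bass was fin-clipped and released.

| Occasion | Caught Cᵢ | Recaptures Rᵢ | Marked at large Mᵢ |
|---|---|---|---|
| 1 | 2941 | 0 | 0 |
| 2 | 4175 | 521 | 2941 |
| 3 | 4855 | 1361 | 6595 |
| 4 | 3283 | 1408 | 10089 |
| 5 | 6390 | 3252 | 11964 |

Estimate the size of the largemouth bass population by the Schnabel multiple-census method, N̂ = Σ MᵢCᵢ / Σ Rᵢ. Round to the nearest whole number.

Σ MᵢCᵢ = 0·2941 + 2941·4175 + 6595·4855 + 10089·3283 + 11964·6390 = 0 + 12278675 + 32018725 + 33122187 + 76449960 = 153869547
Σ Rᵢ = 0 + 521 + 1361 + 1408 + 3252 = 6542
N̂ = 153869547 / 6542 ≈ 23520.3 → 23520

N ≈ 23,520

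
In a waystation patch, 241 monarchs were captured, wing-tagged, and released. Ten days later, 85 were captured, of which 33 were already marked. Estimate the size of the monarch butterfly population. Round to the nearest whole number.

N ≈ 621

N = (241 × 85) / 33 = 20485 / 33 ≈ 620.8 → 621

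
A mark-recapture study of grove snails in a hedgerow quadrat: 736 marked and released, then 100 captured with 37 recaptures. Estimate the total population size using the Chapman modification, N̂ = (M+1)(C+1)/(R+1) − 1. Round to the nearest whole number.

N ≈ 1958

N̂ = (736+1)(100+1)/(37+1) − 1 = 737·101/38 − 1
= 74437/38 − 1 ≈ 1958.9 − 1 ≈ 1957.9 → 1958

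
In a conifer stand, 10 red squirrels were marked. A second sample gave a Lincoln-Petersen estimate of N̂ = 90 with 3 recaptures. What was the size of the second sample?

C = 27

From N = M·C/R: C = N·R / M = 90·3 / 10 = 270 / 10 = 27.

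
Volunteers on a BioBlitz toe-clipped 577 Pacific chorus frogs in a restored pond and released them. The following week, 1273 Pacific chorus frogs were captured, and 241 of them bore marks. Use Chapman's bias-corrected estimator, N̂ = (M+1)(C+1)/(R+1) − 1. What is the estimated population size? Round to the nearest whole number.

N ≈ 3042

N̂ = (577+1)(1273+1)/(241+1) − 1 = 578·1274/242 − 1
= 736372/242 − 1 ≈ 3042.9 − 1 ≈ 3041.9 → 3042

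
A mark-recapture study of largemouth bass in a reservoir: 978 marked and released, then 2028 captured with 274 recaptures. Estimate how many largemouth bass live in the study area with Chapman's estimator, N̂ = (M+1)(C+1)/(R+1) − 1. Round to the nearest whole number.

N ≈ 7222

N̂ = (978+1)(2028+1)/(274+1) − 1 = 979·2029/275 − 1
= 1986391/275 − 1 ≈ 7223.2 − 1 ≈ 7222.2 → 7222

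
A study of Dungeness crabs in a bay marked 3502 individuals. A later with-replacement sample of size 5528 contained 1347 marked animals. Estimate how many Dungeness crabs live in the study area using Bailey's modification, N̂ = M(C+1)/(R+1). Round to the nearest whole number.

N̂ = 3502·(5528+1)/(1347+1) = 3502·5529/1348 = 19362558/1348 ≈ 14363.9 → 14364

N ≈ 14,364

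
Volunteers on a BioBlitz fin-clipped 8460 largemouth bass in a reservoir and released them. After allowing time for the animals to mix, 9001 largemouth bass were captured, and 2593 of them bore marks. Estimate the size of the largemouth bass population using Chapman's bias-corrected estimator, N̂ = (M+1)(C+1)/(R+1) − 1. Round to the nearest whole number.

N ≈ 29,361

N̂ = (8460+1)(9001+1)/(2593+1) − 1 = 8461·9002/2594 − 1
= 76165922/2594 − 1 ≈ 29362.3 − 1 ≈ 29361.3 → 29361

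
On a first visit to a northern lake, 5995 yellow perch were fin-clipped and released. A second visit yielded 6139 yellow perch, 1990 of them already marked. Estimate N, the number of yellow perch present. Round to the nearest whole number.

If marked individuals mix randomly, R/C ≈ M/N, giving N ≈ M·C/R.
N = (5995 × 6139) / 1990 = 36803305 / 1990 ≈ 18494.1 → 18494

N ≈ 18,494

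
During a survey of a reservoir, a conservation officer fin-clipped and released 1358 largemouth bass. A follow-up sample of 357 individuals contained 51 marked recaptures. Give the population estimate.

N = (1358 × 357) / 51 = 484806 / 51 = 9506

N = 9506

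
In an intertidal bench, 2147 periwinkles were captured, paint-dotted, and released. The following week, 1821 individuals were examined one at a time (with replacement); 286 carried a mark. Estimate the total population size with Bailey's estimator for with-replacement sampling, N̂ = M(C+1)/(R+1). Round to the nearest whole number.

N ≈ 13,630

N̂ = 2147·(1821+1)/(286+1) = 2147·1822/287 = 3911834/287 ≈ 13630.1 → 13630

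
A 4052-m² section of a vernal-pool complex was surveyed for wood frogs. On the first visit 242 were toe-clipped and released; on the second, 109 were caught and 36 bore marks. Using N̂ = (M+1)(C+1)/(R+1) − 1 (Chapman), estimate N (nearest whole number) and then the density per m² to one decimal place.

N̂ = 243·110/37 − 1 = 26730/37 − 1 ≈ 721.4 → 721
Density = N̂ / area = 721 / 4052 ≈ 0.18 → 0.2 per m²

density ≈ 0.2 wood frogs per m²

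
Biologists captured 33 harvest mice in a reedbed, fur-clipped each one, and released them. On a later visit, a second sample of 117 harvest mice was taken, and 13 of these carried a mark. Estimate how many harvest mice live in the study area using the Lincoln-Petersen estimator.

The marked fraction in the recapture sample should equal the marked fraction in the population: 13/117 = 33/N.
N = (33 × 117) / 13 = 3861 / 13 = 297

N = 297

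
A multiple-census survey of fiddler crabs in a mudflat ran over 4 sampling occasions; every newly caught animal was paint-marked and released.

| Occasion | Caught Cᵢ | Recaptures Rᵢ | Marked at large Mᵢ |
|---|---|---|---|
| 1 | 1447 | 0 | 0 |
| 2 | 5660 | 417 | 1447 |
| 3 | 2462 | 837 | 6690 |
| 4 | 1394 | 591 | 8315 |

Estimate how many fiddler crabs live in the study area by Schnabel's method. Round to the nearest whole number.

Σ MᵢCᵢ = 0·1447 + 1447·5660 + 6690·2462 + 8315·1394 = 0 + 8190020 + 16470780 + 11591110 = 36251910
Σ Rᵢ = 0 + 417 + 837 + 591 = 1845
N̂ = 36251910 / 1845 ≈ 19648.7 → 19649

N ≈ 19,649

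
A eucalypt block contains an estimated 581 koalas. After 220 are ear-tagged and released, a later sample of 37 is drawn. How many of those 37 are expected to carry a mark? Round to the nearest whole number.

Expected recaptures E[R] = M·C / N.
E[R] = 220 × 37 / 581 = 8140 / 581 ≈ 14.0 → 14

expected recaptures ≈ 14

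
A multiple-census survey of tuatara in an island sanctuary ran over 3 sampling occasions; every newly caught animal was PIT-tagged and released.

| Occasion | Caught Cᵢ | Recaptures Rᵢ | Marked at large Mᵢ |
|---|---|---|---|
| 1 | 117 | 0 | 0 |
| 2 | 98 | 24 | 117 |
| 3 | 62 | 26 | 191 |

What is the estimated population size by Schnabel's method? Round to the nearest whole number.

N ≈ 466

Σ MᵢCᵢ = 0·117 + 117·98 + 191·62 = 0 + 11466 + 11842 = 23308
Σ Rᵢ = 0 + 24 + 26 = 50
N̂ = 23308 / 50 ≈ 466.2 → 466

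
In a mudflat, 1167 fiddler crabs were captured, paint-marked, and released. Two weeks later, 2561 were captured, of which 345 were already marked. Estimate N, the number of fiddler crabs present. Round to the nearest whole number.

The marked fraction in the recapture sample should equal the marked fraction in the population: 345/2561 = 1167/N.
N = (1167 × 2561) / 345 = 2988687 / 345 ≈ 8662.9 → 8663

N ≈ 8663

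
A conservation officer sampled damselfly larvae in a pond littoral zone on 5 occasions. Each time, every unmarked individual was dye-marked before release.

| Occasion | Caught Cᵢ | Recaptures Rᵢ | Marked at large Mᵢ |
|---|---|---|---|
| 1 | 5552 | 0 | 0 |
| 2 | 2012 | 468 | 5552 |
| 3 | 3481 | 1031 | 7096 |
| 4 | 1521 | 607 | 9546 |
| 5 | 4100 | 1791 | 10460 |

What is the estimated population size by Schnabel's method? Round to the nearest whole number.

N ≈ 23,936

Σ MᵢCᵢ = 0·5552 + 5552·2012 + 7096·3481 + 9546·1521 + 10460·4100 = 0 + 11170624 + 24701176 + 14519466 + 42886000 = 93277266
Σ Rᵢ = 0 + 468 + 1031 + 607 + 1791 = 3897
N̂ = 93277266 / 3897 ≈ 23935.7 → 23936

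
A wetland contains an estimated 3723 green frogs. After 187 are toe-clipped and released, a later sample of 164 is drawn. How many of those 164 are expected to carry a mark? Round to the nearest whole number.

expected recaptures ≈ 8

Expected recaptures E[R] = M·C / N.
E[R] = 187 × 164 / 3723 = 30668 / 3723 ≈ 8.2 → 8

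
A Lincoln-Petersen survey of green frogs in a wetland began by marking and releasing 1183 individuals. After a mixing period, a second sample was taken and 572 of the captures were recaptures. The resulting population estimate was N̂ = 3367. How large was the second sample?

C = 1628

From N = M·C/R: C = N·R / M = 3367·572 / 1183 = 1925924 / 1183 = 1628.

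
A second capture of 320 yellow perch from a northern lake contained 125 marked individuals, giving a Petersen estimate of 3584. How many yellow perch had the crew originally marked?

From N = M·C/R: M = N·R / C = 3584·125 / 320 = 448000 / 320 = 1400.

M = 1400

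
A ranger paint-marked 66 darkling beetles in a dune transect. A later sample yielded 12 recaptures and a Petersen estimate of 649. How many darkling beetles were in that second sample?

C = 118

From N = M·C/R: C = N·R / M = 649·12 / 66 = 7788 / 66 = 118.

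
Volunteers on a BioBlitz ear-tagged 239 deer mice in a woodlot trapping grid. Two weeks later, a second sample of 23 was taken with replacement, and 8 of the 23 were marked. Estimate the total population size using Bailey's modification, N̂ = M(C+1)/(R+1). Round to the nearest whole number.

N ≈ 637

N̂ = 239·(23+1)/(8+1) = 239·24/9 = 5736/9 ≈ 637.3 → 637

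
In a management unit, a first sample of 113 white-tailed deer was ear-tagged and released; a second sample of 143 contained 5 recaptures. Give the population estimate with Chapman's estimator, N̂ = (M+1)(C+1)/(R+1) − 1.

N̂ = (113+1)(143+1)/(5+1) − 1 = 114·144/6 − 1
= 16416/6 − 1 = 2736 − 1 = 2735

N = 2735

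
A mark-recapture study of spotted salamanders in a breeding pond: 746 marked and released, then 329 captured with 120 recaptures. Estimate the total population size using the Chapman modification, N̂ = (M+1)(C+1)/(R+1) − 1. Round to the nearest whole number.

N̂ = (746+1)(329+1)/(120+1) − 1 = 747·330/121 − 1
= 246510/121 − 1 ≈ 2037.3 − 1 ≈ 2036.3 → 2036

N ≈ 2036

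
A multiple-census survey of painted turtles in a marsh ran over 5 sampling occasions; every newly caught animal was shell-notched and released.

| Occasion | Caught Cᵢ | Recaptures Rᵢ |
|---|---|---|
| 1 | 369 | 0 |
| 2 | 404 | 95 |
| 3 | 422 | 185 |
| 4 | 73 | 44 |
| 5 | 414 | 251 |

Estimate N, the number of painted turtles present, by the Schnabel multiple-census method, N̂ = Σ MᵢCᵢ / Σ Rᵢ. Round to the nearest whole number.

Marked at large before each occasion: Mᵢ = Σⱼ<ᵢ (Cⱼ − Rⱼ) → M1=0, M2=369, M3=678, M4=915, M5=944
Σ MᵢCᵢ = 0·369 + 369·404 + 678·422 + 915·73 + 944·414 = 0 + 149076 + 286116 + 66795 + 390816 = 892803
Σ Rᵢ = 0 + 95 + 185 + 44 + 251 = 575
N̂ = 892803 / 575 ≈ 1552.7 → 1553

N ≈ 1553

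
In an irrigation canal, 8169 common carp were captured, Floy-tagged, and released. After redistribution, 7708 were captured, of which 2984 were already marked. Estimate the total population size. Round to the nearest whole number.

N ≈ 21,101

The marked fraction in the recapture sample should equal the marked fraction in the population: 2984/7708 = 8169/N.
N = (8169 × 7708) / 2984 = 62966652 / 2984 ≈ 21101.4 → 21101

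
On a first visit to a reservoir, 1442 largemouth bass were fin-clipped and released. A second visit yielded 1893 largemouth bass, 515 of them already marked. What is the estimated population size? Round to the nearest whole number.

N ≈ 5300

Lincoln-Petersen assumes M/N = R/C, so N = M·C / R.
N = (1442 × 1893) / 515 = 2729706 / 515 ≈ 5300.4 → 5300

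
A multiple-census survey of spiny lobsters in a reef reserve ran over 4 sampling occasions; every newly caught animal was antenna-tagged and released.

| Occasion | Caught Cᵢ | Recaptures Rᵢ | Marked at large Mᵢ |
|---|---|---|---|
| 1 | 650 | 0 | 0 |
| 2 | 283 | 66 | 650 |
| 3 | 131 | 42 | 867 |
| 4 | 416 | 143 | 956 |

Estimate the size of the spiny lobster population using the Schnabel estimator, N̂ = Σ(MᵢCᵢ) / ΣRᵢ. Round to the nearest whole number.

Σ MᵢCᵢ = 0·650 + 650·283 + 867·131 + 956·416 = 0 + 183950 + 113577 + 397696 = 695223
Σ Rᵢ = 0 + 66 + 42 + 143 = 251
N̂ = 695223 / 251 ≈ 2769.8 → 2770

N ≈ 2770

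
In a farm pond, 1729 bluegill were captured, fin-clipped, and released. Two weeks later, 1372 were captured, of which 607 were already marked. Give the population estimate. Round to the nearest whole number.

N ≈ 3908

The marked fraction in the recapture sample should equal the marked fraction in the population: 607/1372 = 1729/N.
N = (1729 × 1372) / 607 = 2372188 / 607 ≈ 3908.1 → 3908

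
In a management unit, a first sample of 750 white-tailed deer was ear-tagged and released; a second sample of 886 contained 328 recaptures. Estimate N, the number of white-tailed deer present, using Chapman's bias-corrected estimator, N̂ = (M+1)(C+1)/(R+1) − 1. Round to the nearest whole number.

N̂ = (750+1)(886+1)/(328+1) − 1 = 751·887/329 − 1
= 666137/329 − 1 ≈ 2024.7 − 1 ≈ 2023.7 → 2024

N ≈ 2024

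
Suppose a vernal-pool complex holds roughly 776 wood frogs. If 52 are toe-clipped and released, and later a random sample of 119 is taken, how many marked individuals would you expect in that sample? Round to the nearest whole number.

The marked fraction of the population is 52/776, so in a sample of 119 expect C·(M/N) marked.
E[R] = 52 × 119 / 776 = 6188 / 776 ≈ 8.0 → 8

expected recaptures ≈ 8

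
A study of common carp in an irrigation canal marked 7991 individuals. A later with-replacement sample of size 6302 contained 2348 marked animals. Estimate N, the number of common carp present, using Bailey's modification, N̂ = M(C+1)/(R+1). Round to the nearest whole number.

N ≈ 21,442

N̂ = 7991·(6302+1)/(2348+1) = 7991·6303/2349 = 50367273/2349 ≈ 21442.0 → 21442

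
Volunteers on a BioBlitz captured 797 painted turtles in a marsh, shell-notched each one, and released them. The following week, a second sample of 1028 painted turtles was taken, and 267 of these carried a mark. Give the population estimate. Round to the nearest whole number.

N ≈ 3069

N = (797 × 1028) / 267 = 819316 / 267 ≈ 3068.6 → 3069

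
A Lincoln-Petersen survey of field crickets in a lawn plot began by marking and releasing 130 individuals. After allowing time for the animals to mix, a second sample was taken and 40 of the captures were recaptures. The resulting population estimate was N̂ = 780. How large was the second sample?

C = 240

From N = M·C/R: C = N·R / M = 780·40 / 130 = 31200 / 130 = 240.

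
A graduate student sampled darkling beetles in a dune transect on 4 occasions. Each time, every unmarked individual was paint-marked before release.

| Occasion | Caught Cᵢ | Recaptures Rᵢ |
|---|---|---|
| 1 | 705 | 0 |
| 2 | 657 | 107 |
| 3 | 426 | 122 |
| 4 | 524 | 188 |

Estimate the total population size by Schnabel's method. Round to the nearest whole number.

Marked at large before each occasion: Mᵢ = Σⱼ<ᵢ (Cⱼ − Rⱼ) → M1=0, M2=705, M3=1255, M4=1559
Σ MᵢCᵢ = 0·705 + 705·657 + 1255·426 + 1559·524 = 0 + 463185 + 534630 + 816916 = 1814731
Σ Rᵢ = 0 + 107 + 122 + 188 = 417
N̂ = 1814731 / 417 ≈ 4351.9 → 4352

N ≈ 4352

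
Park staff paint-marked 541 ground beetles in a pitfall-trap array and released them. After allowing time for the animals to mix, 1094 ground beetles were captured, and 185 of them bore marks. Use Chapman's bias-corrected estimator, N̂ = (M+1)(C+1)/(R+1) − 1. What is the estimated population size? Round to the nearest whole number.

N̂ = (541+1)(1094+1)/(185+1) − 1 = 542·1095/186 − 1
= 593490/186 − 1 ≈ 3190.8 − 1 ≈ 3189.8 → 3190

N ≈ 3190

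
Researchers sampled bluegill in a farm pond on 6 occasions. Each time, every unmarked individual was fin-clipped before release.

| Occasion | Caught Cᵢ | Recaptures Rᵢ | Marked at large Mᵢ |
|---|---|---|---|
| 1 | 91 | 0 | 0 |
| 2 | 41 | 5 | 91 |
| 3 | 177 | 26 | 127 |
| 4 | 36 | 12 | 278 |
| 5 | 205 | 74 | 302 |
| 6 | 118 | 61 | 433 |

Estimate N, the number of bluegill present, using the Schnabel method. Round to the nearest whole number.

N ≈ 838

Σ MᵢCᵢ = 0·91 + 91·41 + 127·177 + 278·36 + 302·205 + 433·118 = 0 + 3731 + 22479 + 10008 + 61910 + 51094 = 149222
Σ Rᵢ = 0 + 5 + 26 + 12 + 74 + 61 = 178
N̂ = 149222 / 178 ≈ 838.3 → 838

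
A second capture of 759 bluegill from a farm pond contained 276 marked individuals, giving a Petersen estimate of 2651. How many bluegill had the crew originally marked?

From N = M·C/R: M = N·R / C = 2651·276 / 759 = 731676 / 759 = 964.

M = 964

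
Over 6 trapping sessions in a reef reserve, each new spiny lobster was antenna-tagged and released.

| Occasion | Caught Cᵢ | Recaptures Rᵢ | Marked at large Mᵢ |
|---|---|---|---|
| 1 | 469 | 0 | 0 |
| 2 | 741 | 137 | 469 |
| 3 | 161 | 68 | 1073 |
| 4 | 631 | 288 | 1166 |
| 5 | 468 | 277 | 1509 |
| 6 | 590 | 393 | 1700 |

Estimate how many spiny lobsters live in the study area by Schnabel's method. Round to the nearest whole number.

Σ MᵢCᵢ = 0·469 + 469·741 + 1073·161 + 1166·631 + 1509·468 + 1700·590 = 0 + 347529 + 172753 + 735746 + 706212 + 1003000 = 2965240
Σ Rᵢ = 0 + 137 + 68 + 288 + 277 + 393 = 1163
N̂ = 2965240 / 1163 ≈ 2549.6 → 2550

N ≈ 2550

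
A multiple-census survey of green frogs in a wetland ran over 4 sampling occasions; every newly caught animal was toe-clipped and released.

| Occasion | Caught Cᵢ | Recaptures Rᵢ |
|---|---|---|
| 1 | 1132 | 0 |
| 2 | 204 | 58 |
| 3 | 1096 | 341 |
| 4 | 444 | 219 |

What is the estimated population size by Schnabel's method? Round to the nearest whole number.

N ≈ 4101

Marked at large before each occasion: Mᵢ = Σⱼ<ᵢ (Cⱼ − Rⱼ) → M1=0, M2=1132, M3=1278, M4=2033
Σ MᵢCᵢ = 0·1132 + 1132·204 + 1278·1096 + 2033·444 = 0 + 230928 + 1400688 + 902652 = 2534268
Σ Rᵢ = 0 + 58 + 341 + 219 = 618
N̂ = 2534268 / 618 ≈ 4100.8 → 4101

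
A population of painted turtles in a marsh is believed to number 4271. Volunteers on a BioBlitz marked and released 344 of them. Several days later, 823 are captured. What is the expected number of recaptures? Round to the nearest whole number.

Expected recaptures E[R] = M·C / N.
E[R] = 344 × 823 / 4271 = 283112 / 4271 ≈ 66.3 → 66

expected recaptures ≈ 66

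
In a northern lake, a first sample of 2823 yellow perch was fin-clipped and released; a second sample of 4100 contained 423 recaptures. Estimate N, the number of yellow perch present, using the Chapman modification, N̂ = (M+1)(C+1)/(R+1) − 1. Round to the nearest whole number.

N ≈ 27,313

N̂ = (2823+1)(4100+1)/(423+1) − 1 = 2824·4101/424 − 1
= 11581224/424 − 1 ≈ 27314.2 − 1 ≈ 27313.2 → 27313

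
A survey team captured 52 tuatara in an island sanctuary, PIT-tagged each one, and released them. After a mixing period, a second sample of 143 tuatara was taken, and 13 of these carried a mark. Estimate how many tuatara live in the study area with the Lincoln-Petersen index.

If marked individuals mix randomly, R/C ≈ M/N, giving N ≈ M·C/R.
N = (52 × 143) / 13 = 7436 / 13 = 572

N = 572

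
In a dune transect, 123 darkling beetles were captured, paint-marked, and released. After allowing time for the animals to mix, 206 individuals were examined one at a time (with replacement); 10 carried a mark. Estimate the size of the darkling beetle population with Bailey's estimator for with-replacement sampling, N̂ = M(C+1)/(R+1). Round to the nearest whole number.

N ≈ 2315

N̂ = 123·(206+1)/(10+1) = 123·207/11 = 25461/11 ≈ 2314.6 → 2315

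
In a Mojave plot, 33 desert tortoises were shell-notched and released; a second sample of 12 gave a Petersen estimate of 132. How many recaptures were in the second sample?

R = 3

From N = M·C/R: R = M·C / N = 33·12 / 132 = 396 / 132 = 3.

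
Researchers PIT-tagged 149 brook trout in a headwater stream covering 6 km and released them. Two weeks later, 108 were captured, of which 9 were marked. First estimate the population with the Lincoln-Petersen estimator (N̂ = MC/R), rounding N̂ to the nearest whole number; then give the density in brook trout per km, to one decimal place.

density ≈ 298.0 brook trout per km

N̂ = 149·108/9 = 16092/9 = 1788
Density = N̂ / area = 1788 / 6 = 298.0 per km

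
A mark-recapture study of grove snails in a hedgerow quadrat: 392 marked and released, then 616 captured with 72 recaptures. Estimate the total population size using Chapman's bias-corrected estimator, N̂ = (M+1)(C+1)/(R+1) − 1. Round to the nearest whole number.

N ≈ 3321

N̂ = (392+1)(616+1)/(72+1) − 1 = 393·617/73 − 1
= 242481/73 − 1 ≈ 3321.7 − 1 ≈ 3320.7 → 3321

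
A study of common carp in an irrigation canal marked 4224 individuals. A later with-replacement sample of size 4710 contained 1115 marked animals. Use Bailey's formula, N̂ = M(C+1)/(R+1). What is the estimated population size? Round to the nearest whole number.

N ≈ 17,831

N̂ = 4224·(4710+1)/(1115+1) = 4224·4711/1116 = 19899264/1116 ≈ 17830.9 → 17831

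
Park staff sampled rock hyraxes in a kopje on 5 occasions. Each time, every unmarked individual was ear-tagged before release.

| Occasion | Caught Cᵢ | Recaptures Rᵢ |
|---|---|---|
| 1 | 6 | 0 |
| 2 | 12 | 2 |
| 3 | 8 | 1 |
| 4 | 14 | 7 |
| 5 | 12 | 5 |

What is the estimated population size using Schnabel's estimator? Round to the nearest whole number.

N ≈ 59

Marked at large before each occasion: Mᵢ = Σⱼ<ᵢ (Cⱼ − Rⱼ) → M1=0, M2=6, M3=16, M4=23, M5=30
Σ MᵢCᵢ = 0·6 + 6·12 + 16·8 + 23·14 + 30·12 = 0 + 72 + 128 + 322 + 360 = 882
Σ Rᵢ = 0 + 2 + 1 + 7 + 5 = 15
N̂ = 882 / 15 ≈ 58.8 → 59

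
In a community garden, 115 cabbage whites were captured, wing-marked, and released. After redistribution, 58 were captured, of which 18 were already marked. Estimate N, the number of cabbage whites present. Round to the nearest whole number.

N = (115 × 58) / 18 = 6670 / 18 ≈ 370.6 → 371

N ≈ 371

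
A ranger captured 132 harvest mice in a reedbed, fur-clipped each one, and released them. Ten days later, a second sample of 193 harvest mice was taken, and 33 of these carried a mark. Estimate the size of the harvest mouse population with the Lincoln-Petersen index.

N = 772

N = (132 × 193) / 33 = 25476 / 33 = 772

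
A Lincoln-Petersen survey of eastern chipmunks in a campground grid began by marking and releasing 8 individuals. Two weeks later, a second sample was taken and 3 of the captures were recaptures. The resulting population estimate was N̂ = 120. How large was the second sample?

C = 45

From N = M·C/R: C = N·R / M = 120·3 / 8 = 360 / 8 = 45.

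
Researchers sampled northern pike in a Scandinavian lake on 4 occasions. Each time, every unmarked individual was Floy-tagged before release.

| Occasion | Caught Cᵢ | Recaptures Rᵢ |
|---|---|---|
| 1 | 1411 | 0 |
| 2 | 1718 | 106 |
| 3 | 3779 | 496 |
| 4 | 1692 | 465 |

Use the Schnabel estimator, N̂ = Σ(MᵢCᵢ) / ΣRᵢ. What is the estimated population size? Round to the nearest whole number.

N ≈ 22,978

Marked at large before each occasion: Mᵢ = Σⱼ<ᵢ (Cⱼ − Rⱼ) → M1=0, M2=1411, M3=3023, M4=6306
Σ MᵢCᵢ = 0·1411 + 1411·1718 + 3023·3779 + 6306·1692 = 0 + 2424098 + 11423917 + 10669752 = 24517767
Σ Rᵢ = 0 + 106 + 496 + 465 = 1067
N̂ = 24517767 / 1067 ≈ 22978.2 → 22978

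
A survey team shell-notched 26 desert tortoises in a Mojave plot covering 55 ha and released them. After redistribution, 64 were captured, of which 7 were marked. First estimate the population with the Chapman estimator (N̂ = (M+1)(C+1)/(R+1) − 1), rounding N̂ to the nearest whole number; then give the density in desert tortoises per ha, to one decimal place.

density ≈ 4.0 desert tortoises per ha

N̂ = 27·65/8 − 1 = 1755/8 − 1 ≈ 218.4 → 218
Density = N̂ / area = 218 / 55 ≈ 3.96 → 4.0 per ha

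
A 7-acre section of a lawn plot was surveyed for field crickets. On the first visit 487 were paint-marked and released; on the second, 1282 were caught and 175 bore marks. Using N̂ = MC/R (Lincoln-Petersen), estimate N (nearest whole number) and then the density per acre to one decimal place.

N̂ = 487·1282/175 = 624334/175 ≈ 3567.6 → 3568
Density = N̂ / area = 3568 / 7 ≈ 509.71 → 509.7 per acre

density ≈ 509.7 field crickets per acre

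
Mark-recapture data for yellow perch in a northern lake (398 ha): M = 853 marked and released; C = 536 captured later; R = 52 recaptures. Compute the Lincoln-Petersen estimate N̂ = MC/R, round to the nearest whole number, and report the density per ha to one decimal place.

density ≈ 22.1 yellow perch per ha

N̂ = 853·536/52 = 457208/52 ≈ 8792.46 → 8792
Density = N̂ / area = 8792 / 398 ≈ 22.09 → 22.1 per ha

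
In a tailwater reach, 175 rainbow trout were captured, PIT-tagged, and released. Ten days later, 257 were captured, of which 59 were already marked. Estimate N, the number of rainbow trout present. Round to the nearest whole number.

N ≈ 762

If marked individuals mix randomly, R/C ≈ M/N, giving N ≈ M·C/R.
N = (175 × 257) / 59 = 44975 / 59 ≈ 762.3 → 762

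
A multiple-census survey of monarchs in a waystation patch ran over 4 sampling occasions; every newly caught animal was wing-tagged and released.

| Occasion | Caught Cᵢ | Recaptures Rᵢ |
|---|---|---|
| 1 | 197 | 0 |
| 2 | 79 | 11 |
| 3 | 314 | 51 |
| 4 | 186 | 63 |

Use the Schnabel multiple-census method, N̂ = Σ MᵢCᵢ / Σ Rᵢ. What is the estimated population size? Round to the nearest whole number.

Marked at large before each occasion: Mᵢ = Σⱼ<ᵢ (Cⱼ − Rⱼ) → M1=0, M2=197, M3=265, M4=528
Σ MᵢCᵢ = 0·197 + 197·79 + 265·314 + 528·186 = 0 + 15563 + 83210 + 98208 = 196981
Σ Rᵢ = 0 + 11 + 51 + 63 = 125
N̂ = 196981 / 125 ≈ 1575.8 → 1576

N ≈ 1576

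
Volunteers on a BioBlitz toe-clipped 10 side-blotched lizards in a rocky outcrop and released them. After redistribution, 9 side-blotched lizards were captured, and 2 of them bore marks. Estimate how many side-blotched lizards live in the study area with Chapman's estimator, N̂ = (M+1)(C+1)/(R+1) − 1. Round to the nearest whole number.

N̂ = (10+1)(9+1)/(2+1) − 1 = 11·10/3 − 1
= 110/3 − 1 ≈ 36.7 − 1 ≈ 35.7 → 36

N ≈ 36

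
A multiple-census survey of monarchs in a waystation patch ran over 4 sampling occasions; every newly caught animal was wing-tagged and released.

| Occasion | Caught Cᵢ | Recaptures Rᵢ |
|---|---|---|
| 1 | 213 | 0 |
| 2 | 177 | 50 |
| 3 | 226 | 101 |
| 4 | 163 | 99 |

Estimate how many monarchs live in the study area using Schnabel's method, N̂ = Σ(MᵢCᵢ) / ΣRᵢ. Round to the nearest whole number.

Marked at large before each occasion: Mᵢ = Σⱼ<ᵢ (Cⱼ − Rⱼ) → M1=0, M2=213, M3=340, M4=465
Σ MᵢCᵢ = 0·213 + 213·177 + 340·226 + 465·163 = 0 + 37701 + 76840 + 75795 = 190336
Σ Rᵢ = 0 + 50 + 101 + 99 = 250
N̂ = 190336 / 250 ≈ 761.3 → 761

N ≈ 761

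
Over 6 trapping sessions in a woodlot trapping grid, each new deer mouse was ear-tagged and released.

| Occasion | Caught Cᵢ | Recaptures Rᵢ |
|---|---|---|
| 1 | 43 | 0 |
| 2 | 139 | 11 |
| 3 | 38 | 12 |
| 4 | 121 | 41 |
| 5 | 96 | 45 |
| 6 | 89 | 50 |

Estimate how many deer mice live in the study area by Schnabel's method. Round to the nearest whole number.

Marked at large before each occasion: Mᵢ = Σⱼ<ᵢ (Cⱼ − Rⱼ) → M1=0, M2=43, M3=171, M4=197, M5=277, M6=328
Σ MᵢCᵢ = 0·43 + 43·139 + 171·38 + 197·121 + 277·96 + 328·89 = 0 + 5977 + 6498 + 23837 + 26592 + 29192 = 92096
Σ Rᵢ = 0 + 11 + 12 + 41 + 45 + 50 = 159
N̂ = 92096 / 159 ≈ 579.2 → 579

N ≈ 579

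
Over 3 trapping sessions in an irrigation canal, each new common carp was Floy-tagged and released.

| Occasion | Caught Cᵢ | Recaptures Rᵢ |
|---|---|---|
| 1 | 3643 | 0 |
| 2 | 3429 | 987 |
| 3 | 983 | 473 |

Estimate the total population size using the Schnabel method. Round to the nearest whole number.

N ≈ 12,653

Marked at large before each occasion: Mᵢ = Σⱼ<ᵢ (Cⱼ − Rⱼ) → M1=0, M2=3643, M3=6085
Σ MᵢCᵢ = 0·3643 + 3643·3429 + 6085·983 = 0 + 12491847 + 5981555 = 18473402
Σ Rᵢ = 0 + 987 + 473 = 1460
N̂ = 18473402 / 1460 ≈ 12653.0 → 12653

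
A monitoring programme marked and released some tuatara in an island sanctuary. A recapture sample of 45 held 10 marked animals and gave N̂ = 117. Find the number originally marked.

M = 26

From N = M·C/R: M = N·R / C = 117·10 / 45 = 1170 / 45 = 26.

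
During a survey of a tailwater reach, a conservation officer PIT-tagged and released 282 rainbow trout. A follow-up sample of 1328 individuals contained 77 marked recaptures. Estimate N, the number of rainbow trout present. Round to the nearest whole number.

N ≈ 4864

Lincoln-Petersen assumes M/N = R/C, so N = M·C / R.
N = (282 × 1328) / 77 = 374496 / 77 ≈ 4863.6 → 4864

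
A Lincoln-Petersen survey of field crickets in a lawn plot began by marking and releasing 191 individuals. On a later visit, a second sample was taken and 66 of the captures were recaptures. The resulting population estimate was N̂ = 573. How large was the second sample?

C = 198

From N = M·C/R: C = N·R / M = 573·66 / 191 = 37818 / 191 = 198.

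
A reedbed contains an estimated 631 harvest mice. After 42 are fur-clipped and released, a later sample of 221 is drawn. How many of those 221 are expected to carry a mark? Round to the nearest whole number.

The marked fraction of the population is 42/631, so in a sample of 221 expect C·(M/N) marked.
E[R] = 42 × 221 / 631 = 9282 / 631 ≈ 14.7 → 15

expected recaptures ≈ 15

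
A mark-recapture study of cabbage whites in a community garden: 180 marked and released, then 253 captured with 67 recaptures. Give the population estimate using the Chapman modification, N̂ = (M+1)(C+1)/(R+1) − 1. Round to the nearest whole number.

N ≈ 675

N̂ = (180+1)(253+1)/(67+1) − 1 = 181·254/68 − 1
= 45974/68 − 1 ≈ 676.1 − 1 ≈ 675.1 → 675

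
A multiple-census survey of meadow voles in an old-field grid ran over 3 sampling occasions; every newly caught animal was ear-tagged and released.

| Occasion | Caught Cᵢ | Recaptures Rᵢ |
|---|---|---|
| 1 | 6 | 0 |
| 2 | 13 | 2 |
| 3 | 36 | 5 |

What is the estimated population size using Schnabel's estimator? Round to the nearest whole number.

Marked at large before each occasion: Mᵢ = Σⱼ<ᵢ (Cⱼ − Rⱼ) → M1=0, M2=6, M3=17
Σ MᵢCᵢ = 0·6 + 6·13 + 17·36 = 0 + 78 + 612 = 690
Σ Rᵢ = 0 + 2 + 5 = 7
N̂ = 690 / 7 ≈ 98.6 → 99

N ≈ 99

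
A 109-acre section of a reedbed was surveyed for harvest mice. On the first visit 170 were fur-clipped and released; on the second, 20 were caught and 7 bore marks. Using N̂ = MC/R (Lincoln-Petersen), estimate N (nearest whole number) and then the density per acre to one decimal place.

N̂ = 170·20/7 = 3400/7 ≈ 485.7 → 486
Density = N̂ / area = 486 / 109 ≈ 4.46 → 4.5 per acre

density ≈ 4.5 harvest mice per acre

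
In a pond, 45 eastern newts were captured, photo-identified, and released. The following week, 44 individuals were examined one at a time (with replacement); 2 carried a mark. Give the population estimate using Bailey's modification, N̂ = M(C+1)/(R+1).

N = 675

N̂ = 45·(44+1)/(2+1) = 45·45/3 = 2025/3 = 675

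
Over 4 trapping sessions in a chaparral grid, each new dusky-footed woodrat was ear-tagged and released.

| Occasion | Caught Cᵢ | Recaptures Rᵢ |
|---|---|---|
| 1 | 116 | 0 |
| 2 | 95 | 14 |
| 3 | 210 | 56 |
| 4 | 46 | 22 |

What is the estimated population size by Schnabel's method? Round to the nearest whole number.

N ≈ 745

Marked at large before each occasion: Mᵢ = Σⱼ<ᵢ (Cⱼ − Rⱼ) → M1=0, M2=116, M3=197, M4=351
Σ MᵢCᵢ = 0·116 + 116·95 + 197·210 + 351·46 = 0 + 11020 + 41370 + 16146 = 68536
Σ Rᵢ = 0 + 14 + 56 + 22 = 92
N̂ = 68536 / 92 ≈ 745.0 → 745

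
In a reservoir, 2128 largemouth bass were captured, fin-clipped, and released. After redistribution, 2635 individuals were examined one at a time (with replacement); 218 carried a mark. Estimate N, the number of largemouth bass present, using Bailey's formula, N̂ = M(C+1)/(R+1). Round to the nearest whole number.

N ≈ 25,614

N̂ = 2128·(2635+1)/(218+1) = 2128·2636/219 = 5609408/219 ≈ 25613.7 → 25614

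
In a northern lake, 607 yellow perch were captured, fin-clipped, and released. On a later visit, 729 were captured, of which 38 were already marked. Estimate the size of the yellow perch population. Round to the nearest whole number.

N ≈ 11,645

If marked individuals mix randomly, R/C ≈ M/N, giving N ≈ M·C/R.
N = (607 × 729) / 38 = 442503 / 38 ≈ 11644.8 → 11645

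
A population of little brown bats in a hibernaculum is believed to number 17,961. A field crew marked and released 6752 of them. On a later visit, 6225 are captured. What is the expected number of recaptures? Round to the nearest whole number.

Expected recaptures E[R] = M·C / N.
E[R] = 6752 × 6225 / 17961 = 42031200 / 17961 ≈ 2340.1 → 2340

expected recaptures ≈ 2340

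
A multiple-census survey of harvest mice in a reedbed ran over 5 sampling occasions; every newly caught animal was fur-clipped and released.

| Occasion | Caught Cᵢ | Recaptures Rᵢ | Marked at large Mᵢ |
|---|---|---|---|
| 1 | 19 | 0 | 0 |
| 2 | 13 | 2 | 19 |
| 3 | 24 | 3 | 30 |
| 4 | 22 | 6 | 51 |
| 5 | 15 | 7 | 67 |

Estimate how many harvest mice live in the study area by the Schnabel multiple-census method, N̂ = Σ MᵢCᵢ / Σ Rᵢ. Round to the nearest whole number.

Σ MᵢCᵢ = 0·19 + 19·13 + 30·24 + 51·22 + 67·15 = 0 + 247 + 720 + 1122 + 1005 = 3094
Σ Rᵢ = 0 + 2 + 3 + 6 + 7 = 18
N̂ = 3094 / 18 ≈ 171.9 → 172

N ≈ 172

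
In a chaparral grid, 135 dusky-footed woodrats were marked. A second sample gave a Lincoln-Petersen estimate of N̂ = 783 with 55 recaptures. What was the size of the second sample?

C = 319

From N = M·C/R: C = N·R / M = 783·55 / 135 = 43065 / 135 = 319.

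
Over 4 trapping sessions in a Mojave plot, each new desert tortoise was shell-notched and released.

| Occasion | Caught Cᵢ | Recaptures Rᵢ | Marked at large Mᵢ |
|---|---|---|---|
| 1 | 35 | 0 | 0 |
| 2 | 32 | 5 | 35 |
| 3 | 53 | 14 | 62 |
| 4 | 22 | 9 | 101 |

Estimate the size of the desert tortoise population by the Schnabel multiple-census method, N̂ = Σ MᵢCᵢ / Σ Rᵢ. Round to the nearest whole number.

Σ MᵢCᵢ = 0·35 + 35·32 + 62·53 + 101·22 = 0 + 1120 + 3286 + 2222 = 6628
Σ Rᵢ = 0 + 5 + 14 + 9 = 28
N̂ = 6628 / 28 ≈ 236.7 → 237

N ≈ 237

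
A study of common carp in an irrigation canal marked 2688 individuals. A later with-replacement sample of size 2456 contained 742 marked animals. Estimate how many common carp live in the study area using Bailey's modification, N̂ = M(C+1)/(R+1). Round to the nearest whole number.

N ≈ 8889

N̂ = 2688·(2456+1)/(742+1) = 2688·2457/743 = 6604416/743 ≈ 8888.9 → 8889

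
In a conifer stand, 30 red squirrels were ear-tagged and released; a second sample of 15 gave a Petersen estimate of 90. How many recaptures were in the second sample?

R = 5

From N = M·C/R: R = M·C / N = 30·15 / 90 = 450 / 90 = 5.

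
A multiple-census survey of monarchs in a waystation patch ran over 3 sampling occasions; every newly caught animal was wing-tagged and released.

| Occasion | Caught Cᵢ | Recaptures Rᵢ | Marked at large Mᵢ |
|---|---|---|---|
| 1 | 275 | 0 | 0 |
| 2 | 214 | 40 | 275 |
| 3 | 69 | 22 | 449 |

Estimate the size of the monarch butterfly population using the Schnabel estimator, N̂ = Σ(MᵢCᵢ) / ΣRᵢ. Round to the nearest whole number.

Σ MᵢCᵢ = 0·275 + 275·214 + 449·69 = 0 + 58850 + 30981 = 89831
Σ Rᵢ = 0 + 40 + 22 = 62
N̂ = 89831 / 62 ≈ 1448.9 → 1449

N ≈ 1449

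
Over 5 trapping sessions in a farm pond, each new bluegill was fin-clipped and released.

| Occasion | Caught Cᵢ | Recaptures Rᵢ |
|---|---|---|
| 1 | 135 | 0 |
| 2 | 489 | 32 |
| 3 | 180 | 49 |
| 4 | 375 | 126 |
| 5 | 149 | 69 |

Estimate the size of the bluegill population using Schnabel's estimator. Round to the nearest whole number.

Marked at large before each occasion: Mᵢ = Σⱼ<ᵢ (Cⱼ − Rⱼ) → M1=0, M2=135, M3=592, M4=723, M5=972
Σ MᵢCᵢ = 0·135 + 135·489 + 592·180 + 723·375 + 972·149 = 0 + 66015 + 106560 + 271125 + 144828 = 588528
Σ Rᵢ = 0 + 32 + 49 + 126 + 69 = 276
N̂ = 588528 / 276 ≈ 2132.3 → 2132

N ≈ 2132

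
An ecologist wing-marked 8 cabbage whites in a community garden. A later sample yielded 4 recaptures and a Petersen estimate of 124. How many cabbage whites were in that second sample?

From N = M·C/R: C = N·R / M = 124·4 / 8 = 496 / 8 = 62.

C = 62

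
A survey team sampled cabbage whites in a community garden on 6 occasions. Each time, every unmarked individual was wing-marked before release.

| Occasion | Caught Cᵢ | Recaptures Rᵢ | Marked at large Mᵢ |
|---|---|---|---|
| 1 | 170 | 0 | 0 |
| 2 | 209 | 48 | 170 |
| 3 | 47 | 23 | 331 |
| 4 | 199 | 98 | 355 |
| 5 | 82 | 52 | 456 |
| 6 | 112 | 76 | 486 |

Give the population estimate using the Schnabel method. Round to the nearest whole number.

N ≈ 719

Σ MᵢCᵢ = 0·170 + 170·209 + 331·47 + 355·199 + 456·82 + 486·112 = 0 + 35530 + 15557 + 70645 + 37392 + 54432 = 213556
Σ Rᵢ = 0 + 48 + 23 + 98 + 52 + 76 = 297
N̂ = 213556 / 297 ≈ 719.0 → 719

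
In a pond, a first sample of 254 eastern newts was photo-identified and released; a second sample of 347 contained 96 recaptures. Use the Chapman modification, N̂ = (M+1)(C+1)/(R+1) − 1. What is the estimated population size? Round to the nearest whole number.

N ≈ 914

N̂ = (254+1)(347+1)/(96+1) − 1 = 255·348/97 − 1
= 88740/97 − 1 ≈ 914.8 − 1 ≈ 913.8 → 914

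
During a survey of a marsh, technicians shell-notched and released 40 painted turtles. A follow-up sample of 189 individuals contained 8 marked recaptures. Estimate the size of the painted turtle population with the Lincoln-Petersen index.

Lincoln-Petersen assumes M/N = R/C, so N = M·C / R.
N = (40 × 189) / 8 = 7560 / 8 = 945

N = 945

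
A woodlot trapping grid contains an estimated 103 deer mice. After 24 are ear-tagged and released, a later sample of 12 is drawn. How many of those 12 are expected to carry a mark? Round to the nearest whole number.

expected recaptures ≈ 3

Expected recaptures E[R] = M·C / N.
E[R] = 24 × 12 / 103 = 288 / 103 ≈ 2.8 → 3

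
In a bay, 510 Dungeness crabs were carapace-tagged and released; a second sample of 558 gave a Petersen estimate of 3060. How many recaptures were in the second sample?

From N = M·C/R: R = M·C / N = 510·558 / 3060 = 284580 / 3060 = 93.

R = 93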